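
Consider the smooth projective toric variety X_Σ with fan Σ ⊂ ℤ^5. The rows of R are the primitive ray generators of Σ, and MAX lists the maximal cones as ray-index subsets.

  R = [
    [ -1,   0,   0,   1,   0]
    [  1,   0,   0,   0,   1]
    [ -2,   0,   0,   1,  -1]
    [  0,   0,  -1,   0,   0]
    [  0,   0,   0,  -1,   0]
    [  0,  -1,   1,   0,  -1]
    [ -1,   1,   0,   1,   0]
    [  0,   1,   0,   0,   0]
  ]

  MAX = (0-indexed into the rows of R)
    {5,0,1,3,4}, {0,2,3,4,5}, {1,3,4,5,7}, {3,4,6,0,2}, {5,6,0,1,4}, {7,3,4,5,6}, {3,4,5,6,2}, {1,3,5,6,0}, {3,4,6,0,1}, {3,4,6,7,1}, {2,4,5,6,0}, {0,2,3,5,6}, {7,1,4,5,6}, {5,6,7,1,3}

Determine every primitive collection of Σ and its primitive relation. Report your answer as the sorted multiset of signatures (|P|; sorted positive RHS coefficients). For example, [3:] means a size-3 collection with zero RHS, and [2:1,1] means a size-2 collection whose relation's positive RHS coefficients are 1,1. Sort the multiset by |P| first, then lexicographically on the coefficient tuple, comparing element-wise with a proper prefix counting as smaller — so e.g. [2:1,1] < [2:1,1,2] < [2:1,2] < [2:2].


Σ has 5 primitive collections:

  P={0,7}:  v_{0} + v_{7} = v_{6} ; sig = [2:1]
  P={1,2}:  v_{1} + v_{2} = v_{0} ; sig = [2:1]
  P={2,7}:  v_{2} + v_{7} = v_{3} + v_{4} + v_{5} + 2·v_{6} ; sig = [2:1,1,1,2]
  P={1,3,4,5,6}:  v_{1} + v_{3} + v_{4} + v_{5} + v_{6} = 0 ; sig = [5:]
  P={0,3,4,5,6}:  v_{0} + v_{3} + v_{4} + v_{5} + v_{6} = v_{2} ; sig = [5:1]

so the primitive-relation signature multiset is
    [2:1]
    [2:1]
    [2:1,1,1,2]
    [5:]
    [5:1]


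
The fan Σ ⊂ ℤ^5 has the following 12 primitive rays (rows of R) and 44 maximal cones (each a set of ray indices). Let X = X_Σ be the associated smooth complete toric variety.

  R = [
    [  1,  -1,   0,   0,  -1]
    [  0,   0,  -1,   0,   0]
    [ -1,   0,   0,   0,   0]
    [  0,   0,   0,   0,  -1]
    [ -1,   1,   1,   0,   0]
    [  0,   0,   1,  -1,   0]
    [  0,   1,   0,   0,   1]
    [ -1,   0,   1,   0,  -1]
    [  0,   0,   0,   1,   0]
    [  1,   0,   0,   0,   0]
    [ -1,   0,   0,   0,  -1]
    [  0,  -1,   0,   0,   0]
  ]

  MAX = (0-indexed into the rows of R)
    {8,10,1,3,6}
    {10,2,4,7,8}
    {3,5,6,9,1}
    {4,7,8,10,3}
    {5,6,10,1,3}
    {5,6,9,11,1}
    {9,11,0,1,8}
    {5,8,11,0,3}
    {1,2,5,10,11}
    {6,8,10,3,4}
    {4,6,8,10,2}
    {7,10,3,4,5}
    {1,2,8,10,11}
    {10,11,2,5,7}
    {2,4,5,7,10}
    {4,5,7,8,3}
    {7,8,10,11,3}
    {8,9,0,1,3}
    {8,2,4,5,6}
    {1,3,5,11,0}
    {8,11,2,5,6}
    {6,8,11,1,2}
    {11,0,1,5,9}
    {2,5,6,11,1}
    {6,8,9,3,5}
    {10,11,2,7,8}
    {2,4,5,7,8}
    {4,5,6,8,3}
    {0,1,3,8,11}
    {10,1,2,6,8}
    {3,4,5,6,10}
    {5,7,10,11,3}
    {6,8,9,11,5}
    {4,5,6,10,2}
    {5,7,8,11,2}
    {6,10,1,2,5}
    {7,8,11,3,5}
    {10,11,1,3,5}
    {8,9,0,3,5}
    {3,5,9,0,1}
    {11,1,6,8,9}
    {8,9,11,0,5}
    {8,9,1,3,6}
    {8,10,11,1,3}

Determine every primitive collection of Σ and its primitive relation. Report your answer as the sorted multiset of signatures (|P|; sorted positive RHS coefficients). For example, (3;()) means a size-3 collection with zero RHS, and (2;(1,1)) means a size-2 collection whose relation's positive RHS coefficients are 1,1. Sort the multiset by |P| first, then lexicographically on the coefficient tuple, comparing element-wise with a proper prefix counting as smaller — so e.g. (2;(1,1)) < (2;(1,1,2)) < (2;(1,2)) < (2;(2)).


The 19 primitive collections of Σ (r=12, n=5):

  • {2,9}:  v_{2} + v_{9} = 0 ; sig = (2;())
  • {0,6}:  v_{0} + v_{6} = v_{9} ; sig = (2;(1))
  • {1,7}:  v_{1} + v_{7} = v_{10} ; sig = (2;(1))
  • {2,3}:  v_{2} + v_{3} = v_{10} ; sig = (2;(1))
  • {6,7}:  v_{6} + v_{7} = v_{4} ; sig = (2;(1))
  • {9,10}:  v_{9} + v_{10} = v_{3} ; sig = (2;(1))
  • {0,2}:  v_{0} + v_{2} = v_{3} + v_{11} ; sig = (2;(1,1))
  • {1,4}:  v_{1} + v_{4} = v_{6} + v_{10} ; sig = (2;(1,1))
  • {0,4}:  v_{0} + v_{4} = v_{3} + v_{5} + v_{8} ; sig = (2;(1,1,1))
  • {4,11}:  v_{4} + v_{11} = v_{2} + v_{5} + v_{8} ; sig = (2;(1,1,1))
  • {7,9}:  v_{7} + v_{9} = v_{3} + v_{5} + v_{8} ; sig = (2;(1,1,1))
  • {4,9}:  v_{4} + v_{9} = v_{3} + v_{5} + v_{6} + v_{8} ; sig = (2;(1,1,1,1))
  • {0,7}:  v_{0} + v_{7} = 2·v_{3} + v_{5} + v_{8} + v_{11} ; sig = (2;(1,1,1,2))
  • {0,10}:  v_{0} + v_{10} = 2·v_{3} + v_{11} ; sig = (2;(1,2))
  • {1,5,8}:  v_{1} + v_{5} + v_{8} = 0 ; sig = (3;())
  • {3,6,11}:  v_{3} + v_{6} + v_{11} = 0 ; sig = (3;())
  • {3,9,11}:  v_{3} + v_{9} + v_{11} = v_{0} ; sig = (3;(1))
  • {5,8,10}:  v_{5} + v_{8} + v_{10} = v_{7} ; sig = (3;(1))
  • {6,10,11}:  v_{6} + v_{10} + v_{11} = v_{2} ; sig = (3;(1))

Hence PRS(X_Σ) =
[(2;()), (2;(1)), (2;(1)), (2;(1)), (2;(1)), (2;(1)), (2;(1,1)), (2;(1,1)), (2;(1,1,1)), (2;(1,1,1)), (2;(1,1,1)), (2;(1,1,1,1)), (2;(1,1,1,2)), (2;(1,2)), (3;()), (3;()), (3;(1)), (3;(1)), (3;(1))]


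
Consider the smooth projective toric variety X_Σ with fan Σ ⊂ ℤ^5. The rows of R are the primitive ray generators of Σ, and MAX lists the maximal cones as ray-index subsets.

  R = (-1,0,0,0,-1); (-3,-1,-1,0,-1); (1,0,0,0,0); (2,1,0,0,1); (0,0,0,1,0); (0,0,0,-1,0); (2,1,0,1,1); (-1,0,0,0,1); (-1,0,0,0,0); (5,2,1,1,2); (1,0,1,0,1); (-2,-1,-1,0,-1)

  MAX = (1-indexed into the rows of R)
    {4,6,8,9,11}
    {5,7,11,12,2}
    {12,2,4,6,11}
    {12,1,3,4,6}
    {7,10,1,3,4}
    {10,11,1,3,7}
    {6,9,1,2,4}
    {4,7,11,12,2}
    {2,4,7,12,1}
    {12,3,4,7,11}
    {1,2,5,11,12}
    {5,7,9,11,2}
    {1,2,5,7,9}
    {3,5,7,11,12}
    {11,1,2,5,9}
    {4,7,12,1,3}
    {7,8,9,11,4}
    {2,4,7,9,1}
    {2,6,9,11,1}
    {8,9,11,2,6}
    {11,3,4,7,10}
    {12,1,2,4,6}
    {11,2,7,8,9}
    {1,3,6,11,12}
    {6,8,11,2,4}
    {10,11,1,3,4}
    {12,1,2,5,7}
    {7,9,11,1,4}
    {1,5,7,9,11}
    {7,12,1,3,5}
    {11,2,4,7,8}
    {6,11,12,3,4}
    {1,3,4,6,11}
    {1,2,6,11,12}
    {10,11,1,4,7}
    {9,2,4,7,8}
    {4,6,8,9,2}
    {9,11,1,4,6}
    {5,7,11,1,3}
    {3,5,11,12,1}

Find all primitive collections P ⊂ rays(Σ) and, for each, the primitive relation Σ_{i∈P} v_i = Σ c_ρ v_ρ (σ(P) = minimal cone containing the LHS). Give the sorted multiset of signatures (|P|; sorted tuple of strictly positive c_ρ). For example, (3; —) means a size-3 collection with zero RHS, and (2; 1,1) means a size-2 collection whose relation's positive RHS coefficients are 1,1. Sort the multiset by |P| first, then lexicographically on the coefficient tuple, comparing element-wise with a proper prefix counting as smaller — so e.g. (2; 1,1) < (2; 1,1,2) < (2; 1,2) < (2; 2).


Minimal non-faces — 22 found among 12 rays, 40 max cones:

  P={3,9}:  v_{3} + v_{9} = 0  so sig = (2; —)
  P={5,6}:  v_{5} + v_{6} = 0  so sig = (2; —)
  P={2,3}:  v_{2} + v_{3} = v_{12}  so sig = (2; 1)
  P={2,10}:  v_{2} + v_{10} = v_{7}  so sig = (2; 1)
  P={4,5}:  v_{4} + v_{5} = v_{7}  so sig = (2; 1)
  P={6,7}:  v_{6} + v_{7} = v_{4}  so sig = (2; 1)
  P={9,12}:  v_{9} + v_{12} = v_{2}  so sig = (2; 1)
  P={10,12}:  v_{10} + v_{12} = v_{3} + v_{7}  so sig = (2; 1,1)
  P={3,8}:  v_{3} + v_{8} = v_{2} + v_{4} + v_{11}  so sig = (2; 1,1,1)
  P={5,8}:  v_{5} + v_{8} = v_{2} + v_{7} + v_{9} + v_{11}  so sig = (2; 1,1,1,1)
  P={8,10}:  v_{8} + v_{10} = v_{4} + v_{7} + v_{9} + v_{11}  so sig = (2; 1,1,1,1)
  P={9,10}:  v_{9} + v_{10} = v_{1} + v_{4} + v_{7} + v_{11}  so sig = (2; 1,1,1,1)
  P={5,10}:  v_{5} + v_{10} = v_{1} + v_{3} + 2·v_{7} + v_{11}  so sig = (2; 1,1,1,2)
  P={6,10}:  v_{6} + v_{10} = v_{1} + v_{3} + 2·v_{4} + v_{11}  so sig = (2; 1,1,1,2)
  P={8,12}:  v_{8} + v_{12} = 2·v_{2} + v_{4} + v_{11}  so sig = (2; 1,1,2)
  P={1,8}:  v_{1} + v_{8} = 2·v_{9}  so sig = (2; 2)
  P={1,4,11,12}:  v_{1} + v_{4} + v_{11} + v_{12} = 0  so sig = (4; —)
  P={1,2,4,11}:  v_{1} + v_{2} + v_{4} + v_{11} = v_{9}  so sig = (4; 1)
  P={1,7,11,12}:  v_{1} + v_{7} + v_{11} + v_{12} = v_{5}  so sig = (4; 1)
  P={2,4,9,11}:  v_{2} + v_{4} + v_{9} + v_{11} = v_{8}  so sig = (4; 1)
  P={1,2,7,11}:  v_{1} + v_{2} + v_{7} + v_{11} = v_{5} + v_{9}  so sig = (4; 1,1)
  P={1,3,4,7,11}:  v_{1} + v_{3} + v_{4} + v_{7} + v_{11} = v_{10}  so sig = (5; 1)

so the primitive-relation signature multiset is
[(2; —), (2; —), (2; 1), (2; 1), (2; 1), (2; 1), (2; 1), (2; 1,1), (2; 1,1,1), (2; 1,1,1,1), (2; 1,1,1,1), (2; 1,1,1,1), (2; 1,1,1,2), (2; 1,1,1,2), (2; 1,1,2), (2; 2), (4; —), (4; 1), (4; 1), (4; 1), (4; 1,1), (5; 1)]


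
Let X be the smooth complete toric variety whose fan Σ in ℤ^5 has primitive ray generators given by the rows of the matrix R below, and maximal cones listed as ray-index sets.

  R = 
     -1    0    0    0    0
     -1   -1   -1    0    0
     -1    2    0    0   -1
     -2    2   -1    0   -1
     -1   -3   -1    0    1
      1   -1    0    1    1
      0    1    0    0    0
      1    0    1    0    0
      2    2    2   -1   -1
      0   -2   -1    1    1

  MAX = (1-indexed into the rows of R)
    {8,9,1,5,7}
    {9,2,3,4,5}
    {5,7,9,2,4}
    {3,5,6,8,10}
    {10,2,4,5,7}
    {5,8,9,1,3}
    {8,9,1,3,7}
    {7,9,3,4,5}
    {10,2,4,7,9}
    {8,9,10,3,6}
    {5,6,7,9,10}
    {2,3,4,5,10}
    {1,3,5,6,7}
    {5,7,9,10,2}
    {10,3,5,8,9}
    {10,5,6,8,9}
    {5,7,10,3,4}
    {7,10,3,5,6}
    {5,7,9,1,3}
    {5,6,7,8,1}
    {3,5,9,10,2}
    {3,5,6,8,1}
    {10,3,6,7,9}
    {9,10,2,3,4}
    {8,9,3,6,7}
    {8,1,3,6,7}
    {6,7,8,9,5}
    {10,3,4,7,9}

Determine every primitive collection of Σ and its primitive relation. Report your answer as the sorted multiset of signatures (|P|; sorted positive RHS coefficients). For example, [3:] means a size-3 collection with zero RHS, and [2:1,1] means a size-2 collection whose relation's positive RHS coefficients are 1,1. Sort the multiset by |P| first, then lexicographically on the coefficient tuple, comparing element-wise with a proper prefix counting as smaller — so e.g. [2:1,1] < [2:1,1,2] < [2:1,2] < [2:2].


14 minimal non-faces of Δ(Σ) (on 10 rays):

  P={2,6}:  v_{2} + v_{6} = v_{10}  →  sig = [2:1]
  P={4,8}:  v_{4} + v_{8} = v_{3}  →  sig = [2:1]
  P={1,2}:  v_{1} + v_{2} = v_{3} + v_{5}  →  sig = [2:1,1]
  P={1,10}:  v_{1} + v_{10} = v_{3} + v_{5} + v_{6}  →  sig = [2:1,1,1]
  P={4,6}:  v_{4} + v_{6} = v_{3} + v_{7} + v_{10}  →  sig = [2:1,1,1]
  P={2,8}:  v_{2} + v_{8} = v_{3} + v_{5} + v_{9} + v_{10}  →  sig = [2:1,1,1,1]
  P={1,4}:  v_{1} + v_{4} = 2·v_{3} + v_{5} + v_{7}  →  sig = [2:1,1,2]
  P={2,3,7}:  v_{2} + v_{3} + v_{7} = v_{4}  →  sig = [3:1]
  P={7,8,10}:  v_{7} + v_{8} + v_{10} = v_{6}  →  sig = [3:1]
  P={1,6,9}:  v_{1} + v_{6} + v_{9} = v_{7} + 2·v_{8}  →  sig = [3:1,2]
  P={3,5,6,9}:  v_{3} + v_{5} + v_{6} + v_{9} = v_{8}  →  sig = [4:1]
  P={3,5,7,8}:  v_{3} + v_{5} + v_{7} + v_{8} = v_{1}  →  sig = [4:1]
  P={4,5,9,10}:  v_{4} + v_{5} + v_{9} + v_{10} = v_{2}  →  sig = [4:1]
  P={3,5,7,9,10}:  v_{3} + v_{5} + v_{7} + v_{9} + v_{10} = 0  →  sig = [5:]

so the primitive-relation signature multiset is
    [2:1]
    [2:1]
    [2:1,1]
    [2:1,1,1]
    [2:1,1,1]
    [2:1,1,1,1]
    [2:1,1,2]
    [3:1]
    [3:1]
    [3:1,2]
    [4:1]
    [4:1]
    [4:1]
    [5:]


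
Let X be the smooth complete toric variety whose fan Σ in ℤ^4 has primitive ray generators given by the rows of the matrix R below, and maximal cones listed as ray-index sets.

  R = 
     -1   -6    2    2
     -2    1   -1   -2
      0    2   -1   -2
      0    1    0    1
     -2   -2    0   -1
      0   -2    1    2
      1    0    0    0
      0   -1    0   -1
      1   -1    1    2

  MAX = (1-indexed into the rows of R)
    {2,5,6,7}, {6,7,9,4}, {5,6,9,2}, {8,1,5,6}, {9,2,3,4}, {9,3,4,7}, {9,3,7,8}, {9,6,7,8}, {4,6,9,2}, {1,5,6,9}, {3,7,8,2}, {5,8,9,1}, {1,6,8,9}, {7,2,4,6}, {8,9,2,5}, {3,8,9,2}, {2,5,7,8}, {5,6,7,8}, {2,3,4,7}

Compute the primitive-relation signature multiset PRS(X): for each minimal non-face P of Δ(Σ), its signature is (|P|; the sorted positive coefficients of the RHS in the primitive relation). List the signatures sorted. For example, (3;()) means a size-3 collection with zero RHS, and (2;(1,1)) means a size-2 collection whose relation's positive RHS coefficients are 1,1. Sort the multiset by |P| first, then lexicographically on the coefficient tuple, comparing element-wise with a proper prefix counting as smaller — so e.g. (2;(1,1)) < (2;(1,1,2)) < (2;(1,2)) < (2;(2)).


Δ(Σ) — 9 vertices, 12 min non-faces:

  P={3,6}:  v_{3} + v_{6} = 0  so sig = (2;())
  P={4,8}:  v_{4} + v_{8} = 0  so sig = (2;())
  P={3,5}:  v_{3} + v_{5} = v_{2} + v_{8}  so sig = (2;(1,1))
  P={4,5}:  v_{4} + v_{5} = v_{2} + v_{6}  so sig = (2;(1,1))
  P={1,3}:  v_{1} + v_{3} = v_{5} + v_{8} + v_{9}  so sig = (2;(1,1,1))
  P={1,4}:  v_{1} + v_{4} = v_{5} + v_{6} + v_{9}  so sig = (2;(1,1,1))
  P={1,2}:  v_{1} + v_{2} = 2·v_{5} + v_{9}  so sig = (2;(1,2))
  P={1,7}:  v_{1} + v_{7} = 2·v_{6} + 2·v_{8}  so sig = (2;(2,2))
  P={2,7,9}:  v_{2} + v_{7} + v_{9} = 0  so sig = (3;())
  P={2,6,8}:  v_{2} + v_{6} + v_{8} = v_{5}  so sig = (3;(1))
  P={5,7,9}:  v_{5} + v_{7} + v_{9} = v_{6} + v_{8}  so sig = (3;(1,1))
  P={5,6,8,9}:  v_{5} + v_{6} + v_{8} + v_{9} = v_{1}  so sig = (4;(1))

Hence PRS(X_Σ) =
{ (2;()) ×2,  (2;(1,1)) ×2,  (2;(1,1,1)) ×2,  (2;(1,2)),  (2;(2,2)),  (3;()),  (3;(1)),  (3;(1,1)),  (4;(1)) }


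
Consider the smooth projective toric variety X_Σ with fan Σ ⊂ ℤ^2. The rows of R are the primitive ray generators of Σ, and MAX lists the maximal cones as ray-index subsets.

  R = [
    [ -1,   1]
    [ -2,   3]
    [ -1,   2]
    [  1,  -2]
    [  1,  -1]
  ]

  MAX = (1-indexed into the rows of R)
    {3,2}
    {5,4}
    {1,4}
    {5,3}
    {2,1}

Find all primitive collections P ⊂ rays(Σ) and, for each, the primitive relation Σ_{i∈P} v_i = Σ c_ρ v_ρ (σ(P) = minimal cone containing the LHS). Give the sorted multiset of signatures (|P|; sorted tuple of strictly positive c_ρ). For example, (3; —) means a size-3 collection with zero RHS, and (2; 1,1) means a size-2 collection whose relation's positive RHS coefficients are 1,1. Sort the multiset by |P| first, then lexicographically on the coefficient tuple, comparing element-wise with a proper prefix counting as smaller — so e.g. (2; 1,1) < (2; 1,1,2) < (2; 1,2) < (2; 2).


The 5 primitive collections of Σ (r=5, n=2):

  {1,5}:  v_{1} + v_{5} = 0 ; sig = (2; —)
  {3,4}:  v_{3} + v_{4} = 0 ; sig = (2; —)
  {1,3}:  v_{1} + v_{3} = v_{2} ; sig = (2; 1)
  {2,4}:  v_{2} + v_{4} = v_{1} ; sig = (2; 1)
  {2,5}:  v_{2} + v_{5} = v_{3} ; sig = (2; 1)

Hence PRS(X_Σ) =
[(2; —), (2; —), (2; 1), (2; 1), (2; 1)]


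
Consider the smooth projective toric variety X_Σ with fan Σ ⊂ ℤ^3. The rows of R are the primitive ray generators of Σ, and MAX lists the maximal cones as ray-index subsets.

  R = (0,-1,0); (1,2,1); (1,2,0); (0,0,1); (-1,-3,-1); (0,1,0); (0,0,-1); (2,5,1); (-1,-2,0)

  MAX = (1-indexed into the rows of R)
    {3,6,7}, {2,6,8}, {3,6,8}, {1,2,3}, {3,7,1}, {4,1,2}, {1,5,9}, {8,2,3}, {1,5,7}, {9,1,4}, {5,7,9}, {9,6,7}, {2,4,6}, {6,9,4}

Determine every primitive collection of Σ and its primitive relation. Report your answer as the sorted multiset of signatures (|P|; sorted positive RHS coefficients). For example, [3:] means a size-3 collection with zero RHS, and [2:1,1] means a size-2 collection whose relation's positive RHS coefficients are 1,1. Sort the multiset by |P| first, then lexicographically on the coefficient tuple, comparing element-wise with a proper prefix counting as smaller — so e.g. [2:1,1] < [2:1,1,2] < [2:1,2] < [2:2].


Minimal non-faces — 17 found among 9 rays, 14 max cones:

  • {1,6}:  v_{1} + v_{6} = 0  →  sig = [2:]
  • {3,9}:  v_{3} + v_{9} = 0  →  sig = [2:]
  • {4,7}:  v_{4} + v_{7} = 0  →  sig = [2:]
  • {2,5}:  v_{2} + v_{5} = v_{1}  →  sig = [2:1]
  • {2,7}:  v_{2} + v_{7} = v_{3}  →  sig = [2:1]
  • {2,9}:  v_{2} + v_{9} = v_{4}  →  sig = [2:1]
  • {3,4}:  v_{3} + v_{4} = v_{2}  →  sig = [2:1]
  • {5,8}:  v_{5} + v_{8} = v_{3}  →  sig = [2:1]
  • {1,8}:  v_{1} + v_{8} = v_{2} + v_{3}  →  sig = [2:1,1]
  • {3,5}:  v_{3} + v_{5} = v_{1} + v_{7}  →  sig = [2:1,1]
  • {4,5}:  v_{4} + v_{5} = v_{1} + v_{9}  →  sig = [2:1,1]
  • {5,6}:  v_{5} + v_{6} = v_{7} + v_{9}  →  sig = [2:1,1]
  • {8,9}:  v_{8} + v_{9} = v_{2} + v_{6}  →  sig = [2:1,1]
  • {4,8}:  v_{4} + v_{8} = 2·v_{2} + v_{6}  →  sig = [2:1,2]
  • {7,8}:  v_{7} + v_{8} = 2·v_{3} + v_{6}  →  sig = [2:1,2]
  • {1,7,9}:  v_{1} + v_{7} + v_{9} = v_{5}  →  sig = [3:1]
  • {2,3,6}:  v_{2} + v_{3} + v_{6} = v_{8}  →  sig = [3:1]

Signatures (|P|; sorted positive RHS coefficients), sorted:
{ [2:] ×3,  [2:1] ×5,  [2:1,1] ×5,  [2:1,2] ×2,  [3:1] ×2 }


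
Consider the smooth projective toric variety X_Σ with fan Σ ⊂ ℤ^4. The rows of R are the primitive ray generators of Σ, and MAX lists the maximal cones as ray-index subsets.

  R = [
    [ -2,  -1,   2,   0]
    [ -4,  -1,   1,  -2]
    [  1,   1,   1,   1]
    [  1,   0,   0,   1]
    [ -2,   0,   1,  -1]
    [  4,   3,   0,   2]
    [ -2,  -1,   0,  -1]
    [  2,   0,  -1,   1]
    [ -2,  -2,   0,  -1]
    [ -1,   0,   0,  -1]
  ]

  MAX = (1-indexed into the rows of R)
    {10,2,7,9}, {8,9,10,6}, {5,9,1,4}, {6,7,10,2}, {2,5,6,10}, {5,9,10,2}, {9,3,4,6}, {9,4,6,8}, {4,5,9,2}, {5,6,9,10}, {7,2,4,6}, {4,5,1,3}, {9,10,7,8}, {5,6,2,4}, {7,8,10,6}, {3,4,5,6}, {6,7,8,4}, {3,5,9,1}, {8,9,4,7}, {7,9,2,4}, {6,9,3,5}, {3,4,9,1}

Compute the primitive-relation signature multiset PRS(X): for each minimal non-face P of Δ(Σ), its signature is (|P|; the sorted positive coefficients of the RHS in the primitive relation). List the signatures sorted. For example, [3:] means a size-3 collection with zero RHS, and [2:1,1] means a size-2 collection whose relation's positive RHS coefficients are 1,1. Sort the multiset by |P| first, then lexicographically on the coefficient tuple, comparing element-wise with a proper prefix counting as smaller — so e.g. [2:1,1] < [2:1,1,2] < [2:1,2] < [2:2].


The 17 primitive collections of Σ (r=10, n=4):

  P={4,10}:  v_{4} + v_{10} = 0  so sig = [2:]
  P={5,8}:  v_{5} + v_{8} = 0  so sig = [2:]
  P={2,8}:  v_{2} + v_{8} = v_{7}  so sig = [2:1]
  P={5,7}:  v_{5} + v_{7} = v_{2}  so sig = [2:1]
  P={3,7}:  v_{3} + v_{7} = v_{4} + v_{5}  so sig = [2:1,1]
  P={1,8}:  v_{1} + v_{8} = v_{3} + v_{4} + v_{9}  so sig = [2:1,1,1]
  P={1,10}:  v_{1} + v_{10} = v_{3} + v_{5} + v_{9}  so sig = [2:1,1,1]
  P={3,8}:  v_{3} + v_{8} = v_{4} + v_{6} + v_{9}  so sig = [2:1,1,1]
  P={3,10}:  v_{3} + v_{10} = v_{5} + v_{6} + v_{9}  so sig = [2:1,1,1]
  P={2,3}:  v_{2} + v_{3} = v_{4} + 2·v_{5}  so sig = [2:1,2]
  P={1,7}:  v_{1} + v_{7} = 2·v_{4} + 2·v_{5} + v_{9}  so sig = [2:1,2,2]
  P={1,2}:  v_{1} + v_{2} = 2·v_{4} + 3·v_{5} + v_{9}  so sig = [2:1,2,3]
  P={1,6}:  v_{1} + v_{6} = 2·v_{3}  so sig = [2:2]
  P={6,7,9}:  v_{6} + v_{7} + v_{9} = 0  so sig = [3:]
  P={2,6,9}:  v_{2} + v_{6} + v_{9} = v_{5}  so sig = [3:1]
  P={3,4,5,9}:  v_{3} + v_{4} + v_{5} + v_{9} = v_{1}  so sig = [4:1]
  P={4,5,6,9}:  v_{4} + v_{5} + v_{6} + v_{9} = v_{3}  so sig = [4:1]

Sorted signature multiset PRS(X):
[[2:], [2:], [2:1], [2:1], [2:1,1], [2:1,1,1], [2:1,1,1], [2:1,1,1], [2:1,1,1], [2:1,2], [2:1,2,2], [2:1,2,3], [2:2], [3:], [3:1], [4:1], [4:1]]


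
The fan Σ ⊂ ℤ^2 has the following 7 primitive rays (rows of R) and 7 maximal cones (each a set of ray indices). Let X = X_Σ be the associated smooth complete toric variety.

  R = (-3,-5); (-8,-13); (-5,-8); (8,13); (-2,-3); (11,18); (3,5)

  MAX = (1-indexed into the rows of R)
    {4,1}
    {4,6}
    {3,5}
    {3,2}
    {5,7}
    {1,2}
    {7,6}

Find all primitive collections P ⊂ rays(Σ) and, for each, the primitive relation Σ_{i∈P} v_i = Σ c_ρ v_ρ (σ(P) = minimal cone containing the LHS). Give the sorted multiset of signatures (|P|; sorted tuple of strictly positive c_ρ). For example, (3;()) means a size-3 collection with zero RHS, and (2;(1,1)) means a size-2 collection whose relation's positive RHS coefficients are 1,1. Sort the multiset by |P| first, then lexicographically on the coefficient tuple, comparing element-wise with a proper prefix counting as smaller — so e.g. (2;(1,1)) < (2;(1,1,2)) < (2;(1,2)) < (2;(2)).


Minimal non-faces — 14 found among 7 rays, 7 max cones:

  P = {1,7}:  v_{1} + v_{7} = 0  so sig = (2;())
  P = {2,4}:  v_{2} + v_{4} = 0  so sig = (2;())
  P = {1,3}:  v_{1} + v_{3} = v_{2}  so sig = (2;(1))
  P = {1,5}:  v_{1} + v_{5} = v_{3}  so sig = (2;(1))
  P = {1,6}:  v_{1} + v_{6} = v_{4}  so sig = (2;(1))
  P = {2,6}:  v_{2} + v_{6} = v_{7}  so sig = (2;(1))
  P = {2,7}:  v_{2} + v_{7} = v_{3}  so sig = (2;(1))
  P = {3,4}:  v_{3} + v_{4} = v_{7}  so sig = (2;(1))
  P = {3,7}:  v_{3} + v_{7} = v_{5}  so sig = (2;(1))
  P = {4,7}:  v_{4} + v_{7} = v_{6}  so sig = (2;(1))
  P = {2,5}:  v_{2} + v_{5} = 2·v_{3}  so sig = (2;(2))
  P = {3,6}:  v_{3} + v_{6} = 2·v_{7}  so sig = (2;(2))
  P = {4,5}:  v_{4} + v_{5} = 2·v_{7}  so sig = (2;(2))
  P = {5,6}:  v_{5} + v_{6} = 3·v_{7}  so sig = (2;(3))

Hence PRS(X_Σ) =
{ (2;()) ×2,  (2;(1)) ×8,  (2;(2)) ×3,  (2;(3)) }


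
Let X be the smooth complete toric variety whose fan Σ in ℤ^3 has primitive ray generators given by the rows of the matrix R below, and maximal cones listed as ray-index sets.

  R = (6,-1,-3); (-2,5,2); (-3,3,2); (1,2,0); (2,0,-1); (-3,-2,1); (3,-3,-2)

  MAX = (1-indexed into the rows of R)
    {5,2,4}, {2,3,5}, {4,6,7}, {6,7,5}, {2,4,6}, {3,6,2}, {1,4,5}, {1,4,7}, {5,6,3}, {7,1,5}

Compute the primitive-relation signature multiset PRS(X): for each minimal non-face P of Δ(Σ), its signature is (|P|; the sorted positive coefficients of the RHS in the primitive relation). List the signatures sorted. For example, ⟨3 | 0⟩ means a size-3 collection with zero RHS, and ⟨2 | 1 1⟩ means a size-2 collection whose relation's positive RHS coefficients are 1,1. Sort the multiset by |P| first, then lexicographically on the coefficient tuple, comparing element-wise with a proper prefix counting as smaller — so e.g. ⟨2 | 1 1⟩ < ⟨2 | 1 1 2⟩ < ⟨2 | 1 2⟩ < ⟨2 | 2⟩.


|primitive collections| = 9. Relations:

  P={3,7}:  v_{3} + v_{7} = 0 — sig = ⟨2 | 0⟩
  P={1,6}:  v_{1} + v_{6} = v_{7} — sig = ⟨2 | 1⟩
  P={2,7}:  v_{2} + v_{7} = v_{4} — sig = ⟨2 | 1⟩
  P={3,4}:  v_{3} + v_{4} = v_{2} — sig = ⟨2 | 1⟩
  P={1,3}:  v_{1} + v_{3} = v_{4} + v_{5} — sig = ⟨2 | 1 1⟩
  P={1,2}:  v_{1} + v_{2} = 2·v_{4} + v_{5} — sig = ⟨2 | 1 2⟩
  P={4,5,6}:  v_{4} + v_{5} + v_{6} = 0 — sig = ⟨3 | 0⟩
  P={2,5,6}:  v_{2} + v_{5} + v_{6} = v_{3} — sig = ⟨3 | 1⟩
  P={4,5,7}:  v_{4} + v_{5} + v_{7} = v_{1} — sig = ⟨3 | 1⟩

Hence PRS(X_Σ) =
{ ⟨2 | 0⟩,  ⟨2 | 1⟩ ×3,  ⟨2 | 1 1⟩,  ⟨2 | 1 2⟩,  ⟨3 | 0⟩,  ⟨3 | 1⟩ ×2 }


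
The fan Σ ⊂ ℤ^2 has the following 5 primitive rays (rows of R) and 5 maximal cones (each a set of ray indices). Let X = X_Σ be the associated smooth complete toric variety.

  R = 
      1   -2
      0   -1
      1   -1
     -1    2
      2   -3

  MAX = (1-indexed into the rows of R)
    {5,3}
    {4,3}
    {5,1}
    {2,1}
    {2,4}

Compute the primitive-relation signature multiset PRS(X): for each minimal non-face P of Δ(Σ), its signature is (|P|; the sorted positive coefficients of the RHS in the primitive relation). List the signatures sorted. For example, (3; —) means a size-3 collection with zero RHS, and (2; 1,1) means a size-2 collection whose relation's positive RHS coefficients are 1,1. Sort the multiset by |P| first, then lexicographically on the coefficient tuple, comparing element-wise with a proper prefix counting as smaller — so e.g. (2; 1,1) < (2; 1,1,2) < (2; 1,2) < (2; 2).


5 collections generate NE(X_Σ); each relation:

  {1,4}:  v_{1} + v_{4} = 0  so sig = (2; —)
  {1,3}:  v_{1} + v_{3} = v_{5}  so sig = (2; 1)
  {2,3}:  v_{2} + v_{3} = v_{1}  so sig = (2; 1)
  {4,5}:  v_{4} + v_{5} = v_{3}  so sig = (2; 1)
  {2,5}:  v_{2} + v_{5} = 2·v_{1}  so sig = (2; 2)

Hence PRS(X_Σ) =
    (2; —)
    (2; 1)
    (2; 1)
    (2; 1)
    (2; 2)


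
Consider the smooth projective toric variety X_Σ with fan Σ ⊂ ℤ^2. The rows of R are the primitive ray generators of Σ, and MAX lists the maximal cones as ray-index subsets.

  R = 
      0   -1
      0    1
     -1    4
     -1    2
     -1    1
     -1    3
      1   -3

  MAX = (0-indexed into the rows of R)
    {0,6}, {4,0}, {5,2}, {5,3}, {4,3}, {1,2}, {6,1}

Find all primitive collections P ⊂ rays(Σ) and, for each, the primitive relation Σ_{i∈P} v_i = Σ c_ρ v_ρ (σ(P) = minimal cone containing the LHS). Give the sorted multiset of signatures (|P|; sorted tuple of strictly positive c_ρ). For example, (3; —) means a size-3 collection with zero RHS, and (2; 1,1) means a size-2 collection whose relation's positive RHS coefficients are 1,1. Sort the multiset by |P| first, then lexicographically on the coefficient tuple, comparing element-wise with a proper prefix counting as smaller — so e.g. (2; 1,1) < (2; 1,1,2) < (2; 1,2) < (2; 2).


Primitive collections (14):

  • {0,1}:  v_{0} + v_{1} = 0  so sig = (2; —)
  • {5,6}:  v_{5} + v_{6} = 0  so sig = (2; —)
  • {0,2}:  v_{0} + v_{2} = v_{5}  so sig = (2; 1)
  • {0,3}:  v_{0} + v_{3} = v_{4}  so sig = (2; 1)
  • {0,5}:  v_{0} + v_{5} = v_{3}  so sig = (2; 1)
  • {1,3}:  v_{1} + v_{3} = v_{5}  so sig = (2; 1)
  • {1,4}:  v_{1} + v_{4} = v_{3}  so sig = (2; 1)
  • {1,5}:  v_{1} + v_{5} = v_{2}  so sig = (2; 1)
  • {2,6}:  v_{2} + v_{6} = v_{1}  so sig = (2; 1)
  • {3,6}:  v_{3} + v_{6} = v_{0}  so sig = (2; 1)
  • {2,4}:  v_{2} + v_{4} = v_{3} + v_{5}  so sig = (2; 1,1)
  • {2,3}:  v_{2} + v_{3} = 2·v_{5}  so sig = (2; 2)
  • {4,5}:  v_{4} + v_{5} = 2·v_{3}  so sig = (2; 2)
  • {4,6}:  v_{4} + v_{6} = 2·v_{0}  so sig = (2; 2)

Hence PRS(X_Σ) =
[(2; —), (2; —), (2; 1), (2; 1), (2; 1), (2; 1), (2; 1), (2; 1), (2; 1), (2; 1), (2; 1,1), (2; 2), (2; 2), (2; 2)]


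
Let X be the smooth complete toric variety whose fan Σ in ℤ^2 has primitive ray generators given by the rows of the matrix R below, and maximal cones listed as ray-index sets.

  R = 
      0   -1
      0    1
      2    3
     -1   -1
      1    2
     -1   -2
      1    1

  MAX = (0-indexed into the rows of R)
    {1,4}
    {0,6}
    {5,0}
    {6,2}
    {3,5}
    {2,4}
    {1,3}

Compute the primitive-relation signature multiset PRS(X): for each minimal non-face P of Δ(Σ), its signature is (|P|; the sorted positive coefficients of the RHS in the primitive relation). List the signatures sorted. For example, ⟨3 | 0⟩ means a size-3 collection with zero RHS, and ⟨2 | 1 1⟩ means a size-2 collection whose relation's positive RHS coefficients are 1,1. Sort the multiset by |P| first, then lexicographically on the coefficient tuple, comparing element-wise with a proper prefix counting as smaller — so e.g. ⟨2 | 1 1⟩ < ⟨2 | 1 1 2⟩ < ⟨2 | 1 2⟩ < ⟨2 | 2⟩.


Minimal non-faces — 14 found among 7 rays, 7 max cones:

  • {0,1}:  v_{0} + v_{1} = 0  ⟹  sig = ⟨2 | 0⟩
  • {3,6}:  v_{3} + v_{6} = 0  ⟹  sig = ⟨2 | 0⟩
  • {4,5}:  v_{4} + v_{5} = 0  ⟹  sig = ⟨2 | 0⟩
  • {0,3}:  v_{0} + v_{3} = v_{5}  ⟹  sig = ⟨2 | 1⟩
  • {0,4}:  v_{0} + v_{4} = v_{6}  ⟹  sig = ⟨2 | 1⟩
  • {1,5}:  v_{1} + v_{5} = v_{3}  ⟹  sig = ⟨2 | 1⟩
  • {1,6}:  v_{1} + v_{6} = v_{4}  ⟹  sig = ⟨2 | 1⟩
  • {2,3}:  v_{2} + v_{3} = v_{4}  ⟹  sig = ⟨2 | 1⟩
  • {2,5}:  v_{2} + v_{5} = v_{6}  ⟹  sig = ⟨2 | 1⟩
  • {3,4}:  v_{3} + v_{4} = v_{1}  ⟹  sig = ⟨2 | 1⟩
  • {4,6}:  v_{4} + v_{6} = v_{2}  ⟹  sig = ⟨2 | 1⟩
  • {5,6}:  v_{5} + v_{6} = v_{0}  ⟹  sig = ⟨2 | 1⟩
  • {0,2}:  v_{0} + v_{2} = 2·v_{6}  ⟹  sig = ⟨2 | 2⟩
  • {1,2}:  v_{1} + v_{2} = 2·v_{4}  ⟹  sig = ⟨2 | 2⟩

Hence PRS(X_Σ) =
[⟨2 | 0⟩, ⟨2 | 0⟩, ⟨2 | 0⟩, ⟨2 | 1⟩, ⟨2 | 1⟩, ⟨2 | 1⟩, ⟨2 | 1⟩, ⟨2 | 1⟩, ⟨2 | 1⟩, ⟨2 | 1⟩, ⟨2 | 1⟩, ⟨2 | 1⟩, ⟨2 | 2⟩, ⟨2 | 2⟩]


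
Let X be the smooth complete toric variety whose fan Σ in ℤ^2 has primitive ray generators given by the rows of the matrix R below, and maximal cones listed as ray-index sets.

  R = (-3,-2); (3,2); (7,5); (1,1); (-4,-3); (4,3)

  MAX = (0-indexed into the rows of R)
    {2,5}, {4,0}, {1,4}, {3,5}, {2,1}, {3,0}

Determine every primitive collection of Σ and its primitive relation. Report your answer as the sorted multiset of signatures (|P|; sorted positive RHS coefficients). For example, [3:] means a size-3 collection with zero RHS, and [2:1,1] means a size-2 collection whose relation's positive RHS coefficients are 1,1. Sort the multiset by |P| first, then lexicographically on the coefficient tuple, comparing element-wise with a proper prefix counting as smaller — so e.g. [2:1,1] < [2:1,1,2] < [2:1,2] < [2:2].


Δ(Σ) — 6 vertices, 9 min non-faces:

  {0,1}:  v_{0} + v_{1} = 0  ⇒ sig = [2:]
  {4,5}:  v_{4} + v_{5} = 0  ⇒ sig = [2:]
  {0,2}:  v_{0} + v_{2} = v_{5}  ⇒ sig = [2:1]
  {0,5}:  v_{0} + v_{5} = v_{3}  ⇒ sig = [2:1]
  {1,3}:  v_{1} + v_{3} = v_{5}  ⇒ sig = [2:1]
  {1,5}:  v_{1} + v_{5} = v_{2}  ⇒ sig = [2:1]
  {2,4}:  v_{2} + v_{4} = v_{1}  ⇒ sig = [2:1]
  {3,4}:  v_{3} + v_{4} = v_{0}  ⇒ sig = [2:1]
  {2,3}:  v_{2} + v_{3} = 2·v_{5}  ⇒ sig = [2:2]

Signatures (|P|; sorted positive RHS coefficients), sorted:
    [2:]
    [2:]
    [2:1]
    [2:1]
    [2:1]
    [2:1]
    [2:1]
    [2:1]
    [2:2]


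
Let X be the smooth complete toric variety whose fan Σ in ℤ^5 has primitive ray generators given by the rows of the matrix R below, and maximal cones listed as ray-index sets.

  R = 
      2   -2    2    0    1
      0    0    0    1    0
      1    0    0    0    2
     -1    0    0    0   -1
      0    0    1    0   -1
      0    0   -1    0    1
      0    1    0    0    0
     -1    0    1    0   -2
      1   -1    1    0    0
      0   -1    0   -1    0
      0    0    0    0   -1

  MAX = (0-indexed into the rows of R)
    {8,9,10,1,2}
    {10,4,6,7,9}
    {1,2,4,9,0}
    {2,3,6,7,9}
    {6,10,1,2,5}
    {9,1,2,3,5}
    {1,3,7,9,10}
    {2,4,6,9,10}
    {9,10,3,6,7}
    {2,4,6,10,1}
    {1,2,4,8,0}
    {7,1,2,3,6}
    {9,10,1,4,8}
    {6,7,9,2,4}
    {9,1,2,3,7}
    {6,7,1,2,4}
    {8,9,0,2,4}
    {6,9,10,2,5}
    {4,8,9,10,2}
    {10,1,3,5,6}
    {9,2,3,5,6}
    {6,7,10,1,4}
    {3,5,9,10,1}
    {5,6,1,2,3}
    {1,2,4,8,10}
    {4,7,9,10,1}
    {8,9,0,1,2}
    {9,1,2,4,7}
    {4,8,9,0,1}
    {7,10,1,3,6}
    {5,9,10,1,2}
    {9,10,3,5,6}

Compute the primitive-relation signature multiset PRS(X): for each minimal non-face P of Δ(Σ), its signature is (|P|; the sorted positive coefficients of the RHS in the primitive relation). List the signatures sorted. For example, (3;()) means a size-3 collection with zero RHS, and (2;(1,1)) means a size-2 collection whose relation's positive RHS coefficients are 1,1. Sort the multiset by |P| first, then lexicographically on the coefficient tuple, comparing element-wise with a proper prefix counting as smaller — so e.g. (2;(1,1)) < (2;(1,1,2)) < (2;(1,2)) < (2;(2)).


Minimal non-faces — 17 found among 11 rays, 32 max cones:

  P={4,5}:  v_{4} + v_{5} = 0  ⟹  sig = (2;())
  P={3,4}:  v_{3} + v_{4} = v_{7}  ⟹  sig = (2;(1))
  P={5,7}:  v_{5} + v_{7} = v_{3}  ⟹  sig = (2;(1))
  P={0,6}:  v_{0} + v_{6} = v_{2} + v_{4} + v_{8}  ⟹  sig = (2;(1,1,1))
  P={3,8}:  v_{3} + v_{8} = v_{1} + v_{4} + v_{9}  ⟹  sig = (2;(1,1,1))
  P={6,8}:  v_{6} + v_{8} = v_{2} + v_{4} + v_{10}  ⟹  sig = (2;(1,1,1))
  P={0,5}:  v_{0} + v_{5} = v_{1} + v_{2} + v_{8} + v_{9}  ⟹  sig = (2;(1,1,1,1))
  P={5,8}:  v_{5} + v_{8} = v_{1} + v_{2} + v_{9} + v_{10}  ⟹  sig = (2;(1,1,1,1))
  P={7,8}:  v_{7} + v_{8} = v_{1} + 2·v_{4} + v_{9}  ⟹  sig = (2;(1,1,2))
  P={0,3}:  v_{0} + v_{3} = 2·v_{1} + v_{2} + 2·v_{4} + 2·v_{9}  ⟹  sig = (2;(1,2,2,2))
  P={0,7}:  v_{0} + v_{7} = 2·v_{1} + v_{2} + 3·v_{4} + 2·v_{9}  ⟹  sig = (2;(1,2,2,3))
  P={0,10}:  v_{0} + v_{10} = 2·v_{8}  ⟹  sig = (2;(2))
  P={1,6,9}:  v_{1} + v_{6} + v_{9} = 0  ⟹  sig = (3;())
  P={2,3,10}:  v_{2} + v_{3} + v_{10} = 0  ⟹  sig = (3;())
  P={2,7,10}:  v_{2} + v_{7} + v_{10} = v_{4}  ⟹  sig = (3;(1))
  P={1,2,4,8,9}:  v_{1} + v_{2} + v_{4} + v_{8} + v_{9} = v_{0}  ⟹  sig = (5;(1))
  P={1,2,4,9,10}:  v_{1} + v_{2} + v_{4} + v_{9} + v_{10} = v_{8}  ⟹  sig = (5;(1))

Hence PRS(X_Σ) =
{ (2;()),  (2;(1)) ×2,  (2;(1,1,1)) ×3,  (2;(1,1,1,1)) ×2,  (2;(1,1,2)),  (2;(1,2,2,2)),  (2;(1,2,2,3)),  (2;(2)),  (3;()) ×2,  (3;(1)),  (5;(1)) ×2 }


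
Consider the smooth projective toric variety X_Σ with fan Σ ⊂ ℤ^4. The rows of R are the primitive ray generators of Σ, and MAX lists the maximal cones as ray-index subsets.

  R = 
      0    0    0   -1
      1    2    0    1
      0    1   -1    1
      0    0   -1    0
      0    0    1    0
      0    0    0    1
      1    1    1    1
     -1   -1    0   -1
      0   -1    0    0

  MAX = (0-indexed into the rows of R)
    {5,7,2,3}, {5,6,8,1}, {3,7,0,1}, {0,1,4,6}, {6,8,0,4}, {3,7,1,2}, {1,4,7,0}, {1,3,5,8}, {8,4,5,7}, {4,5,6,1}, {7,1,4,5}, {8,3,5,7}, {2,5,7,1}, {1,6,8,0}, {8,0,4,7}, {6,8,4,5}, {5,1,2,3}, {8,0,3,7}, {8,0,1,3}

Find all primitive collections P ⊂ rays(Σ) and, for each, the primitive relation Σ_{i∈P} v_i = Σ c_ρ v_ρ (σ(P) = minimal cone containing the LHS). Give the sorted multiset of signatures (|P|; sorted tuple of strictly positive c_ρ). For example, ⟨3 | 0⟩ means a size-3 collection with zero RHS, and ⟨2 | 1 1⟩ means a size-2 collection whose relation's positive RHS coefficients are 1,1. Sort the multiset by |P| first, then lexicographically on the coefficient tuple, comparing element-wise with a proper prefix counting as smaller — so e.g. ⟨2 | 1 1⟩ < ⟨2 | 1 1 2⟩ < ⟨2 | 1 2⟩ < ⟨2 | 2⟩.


|primitive collections| = 11. Relations:

  • {0,5}:  v_{0} + v_{5} = 0 — sig = ⟨2 | 0⟩
  • {3,4}:  v_{3} + v_{4} = 0 — sig = ⟨2 | 0⟩
  • {6,7}:  v_{6} + v_{7} = v_{4} — sig = ⟨2 | 1⟩
  • {2,6}:  v_{2} + v_{6} = v_{1} + v_{5} — sig = ⟨2 | 1 1⟩
  • {2,8}:  v_{2} + v_{8} = v_{3} + v_{5} — sig = ⟨2 | 1 1⟩
  • {3,6}:  v_{3} + v_{6} = v_{1} + v_{8} — sig = ⟨2 | 1 1⟩
  • {0,2}:  v_{0} + v_{2} = v_{1} + v_{3} + v_{7} — sig = ⟨2 | 1 1 1⟩
  • {2,4}:  v_{2} + v_{4} = v_{1} + v_{5} + v_{7} — sig = ⟨2 | 1 1 1⟩
  • {1,7,8}:  v_{1} + v_{7} + v_{8} = 0 — sig = ⟨3 | 0⟩
  • {1,4,8}:  v_{1} + v_{4} + v_{8} = v_{6} — sig = ⟨3 | 1⟩
  • {1,3,5,7}:  v_{1} + v_{3} + v_{5} + v_{7} = v_{2} — sig = ⟨4 | 1⟩

Sorted signature multiset PRS(X):
    |P|=2: 8 collections, coeffs (), (), (1), (1,1), (1,1), (1,1), (1,1,1), (1,1,1)
    |P|=3: 2 collections, coeffs (), (1)
    |P|=4: 1 collection, coeffs (1)


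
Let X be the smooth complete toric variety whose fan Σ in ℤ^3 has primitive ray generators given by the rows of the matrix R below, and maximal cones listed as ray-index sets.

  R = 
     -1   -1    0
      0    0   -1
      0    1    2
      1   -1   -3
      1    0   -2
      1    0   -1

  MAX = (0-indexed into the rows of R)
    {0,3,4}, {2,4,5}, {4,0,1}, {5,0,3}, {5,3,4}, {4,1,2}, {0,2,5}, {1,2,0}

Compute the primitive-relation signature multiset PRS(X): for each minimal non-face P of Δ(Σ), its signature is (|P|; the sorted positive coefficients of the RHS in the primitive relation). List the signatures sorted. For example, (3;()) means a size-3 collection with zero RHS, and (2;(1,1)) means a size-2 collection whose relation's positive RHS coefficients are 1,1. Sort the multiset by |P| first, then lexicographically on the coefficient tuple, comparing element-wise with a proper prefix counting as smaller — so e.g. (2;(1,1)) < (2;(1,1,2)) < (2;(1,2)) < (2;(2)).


Minimal non-faces — 5 found among 6 rays, 8 max cones:

  {1,5}:  v_{1} + v_{5} = v_{4}  ⇒ sig = (2;(1))
  {2,3}:  v_{2} + v_{3} = v_{5}  ⇒ sig = (2;(1))
  {1,3}:  v_{1} + v_{3} = v_{0} + 2·v_{4}  ⇒ sig = (2;(1,2))
  {0,2,4}:  v_{0} + v_{2} + v_{4} = 0  ⇒ sig = (3;())
  {0,4,5}:  v_{0} + v_{4} + v_{5} = v_{3}  ⇒ sig = (3;(1))

so the primitive-relation signature multiset is
    (2;(1))
    (2;(1))
    (2;(1,2))
    (3;())
    (3;(1))


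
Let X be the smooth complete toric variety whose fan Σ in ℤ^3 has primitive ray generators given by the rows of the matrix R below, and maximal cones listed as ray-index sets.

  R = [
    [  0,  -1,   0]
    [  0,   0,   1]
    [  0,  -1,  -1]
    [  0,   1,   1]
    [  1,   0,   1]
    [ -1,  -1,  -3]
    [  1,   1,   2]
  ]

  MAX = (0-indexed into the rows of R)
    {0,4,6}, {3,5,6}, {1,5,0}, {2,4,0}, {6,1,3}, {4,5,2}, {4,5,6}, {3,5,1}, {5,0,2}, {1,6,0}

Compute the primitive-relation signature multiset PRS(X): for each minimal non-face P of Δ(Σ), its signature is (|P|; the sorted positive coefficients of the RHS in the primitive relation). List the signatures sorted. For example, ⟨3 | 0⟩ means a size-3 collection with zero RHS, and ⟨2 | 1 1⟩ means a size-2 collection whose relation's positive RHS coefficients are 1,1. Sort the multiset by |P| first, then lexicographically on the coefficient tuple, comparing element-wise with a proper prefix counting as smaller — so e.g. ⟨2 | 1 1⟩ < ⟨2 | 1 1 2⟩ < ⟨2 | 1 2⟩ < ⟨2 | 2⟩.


The 9 primitive collections of Σ (r=7, n=3):

  • {2,3}:  v_{2} + v_{3} = 0  ⇒ sig = ⟨2 | 0⟩
  • {0,3}:  v_{0} + v_{3} = v_{1}  ⇒ sig = ⟨2 | 1⟩
  • {1,2}:  v_{1} + v_{2} = v_{0}  ⇒ sig = ⟨2 | 1⟩
  • {2,6}:  v_{2} + v_{6} = v_{4}  ⇒ sig = ⟨2 | 1⟩
  • {3,4}:  v_{3} + v_{4} = v_{6}  ⇒ sig = ⟨2 | 1⟩
  • {1,4}:  v_{1} + v_{4} = v_{0} + v_{6}  ⇒ sig = ⟨2 | 1 1⟩
  • {1,5,6}:  v_{1} + v_{5} + v_{6} = 0  ⇒ sig = ⟨3 | 0⟩
  • {0,5,6}:  v_{0} + v_{5} + v_{6} = v_{2}  ⇒ sig = ⟨3 | 1⟩
  • {0,4,5}:  v_{0} + v_{4} + v_{5} = 2·v_{2}  ⇒ sig = ⟨3 | 2⟩

Hence PRS(X_Σ) =
    ⟨2 | 0⟩
    ⟨2 | 1⟩
    ⟨2 | 1⟩
    ⟨2 | 1⟩
    ⟨2 | 1⟩
    ⟨2 | 1 1⟩
    ⟨3 | 0⟩
    ⟨3 | 1⟩
    ⟨3 | 2⟩


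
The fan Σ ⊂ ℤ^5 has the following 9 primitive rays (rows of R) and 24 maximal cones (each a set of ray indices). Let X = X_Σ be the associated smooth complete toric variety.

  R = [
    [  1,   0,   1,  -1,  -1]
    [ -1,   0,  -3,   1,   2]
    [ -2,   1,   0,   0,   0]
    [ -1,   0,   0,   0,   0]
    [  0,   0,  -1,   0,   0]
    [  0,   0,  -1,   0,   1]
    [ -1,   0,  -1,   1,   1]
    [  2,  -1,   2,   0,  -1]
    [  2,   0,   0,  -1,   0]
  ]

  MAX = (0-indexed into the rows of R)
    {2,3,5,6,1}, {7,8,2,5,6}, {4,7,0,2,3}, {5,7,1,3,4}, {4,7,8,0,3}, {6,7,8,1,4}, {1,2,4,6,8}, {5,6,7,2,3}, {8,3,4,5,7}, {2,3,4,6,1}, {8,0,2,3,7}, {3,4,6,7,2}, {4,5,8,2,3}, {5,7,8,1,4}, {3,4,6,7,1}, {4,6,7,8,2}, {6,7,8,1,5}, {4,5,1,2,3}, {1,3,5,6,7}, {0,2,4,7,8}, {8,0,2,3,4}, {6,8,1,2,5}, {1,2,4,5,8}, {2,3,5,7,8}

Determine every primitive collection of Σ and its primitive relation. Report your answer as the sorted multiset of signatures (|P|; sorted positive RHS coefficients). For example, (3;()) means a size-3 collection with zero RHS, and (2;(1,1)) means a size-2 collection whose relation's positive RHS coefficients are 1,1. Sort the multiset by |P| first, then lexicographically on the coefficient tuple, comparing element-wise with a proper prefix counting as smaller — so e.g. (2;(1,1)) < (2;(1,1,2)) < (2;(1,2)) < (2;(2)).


The 9 primitive collections of Σ (r=9, n=5):

  {0,6}:  v_{0} + v_{6} = 0 ; sig = (2;())
  {0,1}:  v_{0} + v_{1} = v_{4} + v_{5} ; sig = (2;(1,1))
  {0,5}:  v_{0} + v_{5} = v_{3} + v_{8} ; sig = (2;(1,1))
  {1,2,7}:  v_{1} + v_{2} + v_{7} = v_{6} ; sig = (3;(1))
  {3,6,8}:  v_{3} + v_{6} + v_{8} = v_{5} ; sig = (3;(1))
  {4,5,6}:  v_{4} + v_{5} + v_{6} = v_{1} ; sig = (3;(1))
  {1,3,8}:  v_{1} + v_{3} + v_{8} = v_{4} + 2·v_{5} ; sig = (3;(1,2))
  {2,4,5,7}:  v_{2} + v_{4} + v_{5} + v_{7} = 0 ; sig = (4;())
  {2,3,4,7,8}:  v_{2} + v_{3} + v_{4} + v_{7} + v_{8} = v_{0} ; sig = (5;(1))

so the primitive-relation signature multiset is
{ (2;()),  (2;(1,1)) ×2,  (3;(1)) ×3,  (3;(1,2)),  (4;()),  (5;(1)) }


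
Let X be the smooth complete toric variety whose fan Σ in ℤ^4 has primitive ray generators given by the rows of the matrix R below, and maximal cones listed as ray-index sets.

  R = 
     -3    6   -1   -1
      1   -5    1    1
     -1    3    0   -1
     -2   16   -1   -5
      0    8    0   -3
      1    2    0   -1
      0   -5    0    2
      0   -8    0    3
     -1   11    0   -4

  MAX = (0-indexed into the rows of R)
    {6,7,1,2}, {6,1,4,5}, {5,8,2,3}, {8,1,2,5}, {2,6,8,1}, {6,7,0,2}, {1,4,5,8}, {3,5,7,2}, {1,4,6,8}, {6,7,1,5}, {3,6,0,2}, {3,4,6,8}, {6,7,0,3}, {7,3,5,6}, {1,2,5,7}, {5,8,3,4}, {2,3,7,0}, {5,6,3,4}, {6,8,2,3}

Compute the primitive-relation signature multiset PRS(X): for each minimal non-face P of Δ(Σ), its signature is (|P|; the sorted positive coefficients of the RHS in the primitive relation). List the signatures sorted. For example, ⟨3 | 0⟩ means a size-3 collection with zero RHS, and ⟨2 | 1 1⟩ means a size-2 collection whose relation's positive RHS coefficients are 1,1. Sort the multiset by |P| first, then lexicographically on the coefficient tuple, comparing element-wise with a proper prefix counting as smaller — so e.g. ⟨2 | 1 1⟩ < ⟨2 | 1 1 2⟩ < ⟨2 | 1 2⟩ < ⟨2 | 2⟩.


11 minimal non-faces of Δ(Σ) (on 9 rays):

  P={4,7}:  v_{4} + v_{7} = 0  so sig = ⟨2 | 0⟩
  P={1,3}:  v_{1} + v_{3} = v_{8}  so sig = ⟨2 | 1⟩
  P={2,4}:  v_{2} + v_{4} = v_{8}  so sig = ⟨2 | 1⟩
  P={7,8}:  v_{7} + v_{8} = v_{2}  so sig = ⟨2 | 1⟩
  P={0,5}:  v_{0} + v_{5} = v_{3} + v_{7}  so sig = ⟨2 | 1 1⟩
  P={0,4}:  v_{0} + v_{4} = v_{2} + v_{3} + v_{6}  so sig = ⟨2 | 1 1 1⟩
  P={0,8}:  v_{0} + v_{8} = 2·v_{2} + v_{3} + v_{6}  so sig = ⟨2 | 1 1 2⟩
  P={0,1}:  v_{0} + v_{1} = 2·v_{2} + v_{6}  so sig = ⟨2 | 1 2⟩
  P={2,5,6}:  v_{2} + v_{5} + v_{6} = 0  so sig = ⟨3 | 0⟩
  P={5,6,8}:  v_{5} + v_{6} + v_{8} = v_{4}  so sig = ⟨3 | 1⟩
  P={2,3,6,7}:  v_{2} + v_{3} + v_{6} + v_{7} = v_{0}  so sig = ⟨4 | 1⟩

Signatures (|P|; sorted positive RHS coefficients), sorted:
    ⟨2 | 0⟩
    ⟨2 | 1⟩
    ⟨2 | 1⟩
    ⟨2 | 1⟩
    ⟨2 | 1 1⟩
    ⟨2 | 1 1 1⟩
    ⟨2 | 1 1 2⟩
    ⟨2 | 1 2⟩
    ⟨3 | 0⟩
    ⟨3 | 1⟩
    ⟨4 | 1⟩
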